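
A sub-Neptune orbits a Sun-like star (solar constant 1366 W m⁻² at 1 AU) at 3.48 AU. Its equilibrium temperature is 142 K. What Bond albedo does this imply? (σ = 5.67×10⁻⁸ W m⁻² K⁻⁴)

A ≈ 0.18

Flux at 3.48 AU: S = 1366/3.48² = 113 W m⁻².
From T_eq⁴ = S(1−A)/(4σ): 1−A = 4σT_eq⁴/S.
1−A = 4 × 5.67×10⁻⁸ × (142)⁴ / 113 = 0.818.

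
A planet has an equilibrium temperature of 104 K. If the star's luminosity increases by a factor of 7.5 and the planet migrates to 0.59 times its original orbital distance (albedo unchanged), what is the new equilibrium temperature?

T_eq ∝ L^(1/4) · d^(−1/2).
T′ = 104 × 7.5^(1/4) / 0.59^(1/2) = 224 K.

T_eq ≈ 224 K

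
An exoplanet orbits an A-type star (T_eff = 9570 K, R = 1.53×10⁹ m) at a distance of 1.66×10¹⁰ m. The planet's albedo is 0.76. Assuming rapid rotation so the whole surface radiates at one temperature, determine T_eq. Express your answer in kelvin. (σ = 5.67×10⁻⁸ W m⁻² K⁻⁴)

T_eq ≈ 1440 K

L = 4πR_⋆²σT_⋆⁴ = 4π(1.53×10⁹)² × 5.67×10⁻⁸ × (9570)⁴ = 1.40×10²⁸ W.
S = L/(4πd²) = 4.04×10⁶ W m⁻².
Energy balance: absorbed = emitted ⇒ πR²·S(1−A) = 4πR²·σT_eq⁴, so T_eq⁴ = S(1−A)/(4σ).
T_eq = [4.04×10⁶ × 0.24 / (4 × 5.67×10⁻⁸)]^(1/4) = (4.28×10¹²)^(1/4) = 1440 K.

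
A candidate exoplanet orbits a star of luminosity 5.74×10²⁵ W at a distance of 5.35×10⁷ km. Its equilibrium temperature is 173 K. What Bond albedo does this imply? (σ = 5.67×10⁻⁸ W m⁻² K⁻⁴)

d = 5.35×10⁷ km = 5.35×10¹⁰ m.
Flux: S = L/(4πd²) = 5.74×10²⁵/(4π×(5.35×10¹⁰)²) = 1600 W m⁻².
From T_eq⁴ = S(1−A)/(4σ): 1−A = 4σT_eq⁴/S.
1−A = 4 × 5.67×10⁻⁸ × (173)⁴ / 1600 = 0.127.

A ≈ 0.87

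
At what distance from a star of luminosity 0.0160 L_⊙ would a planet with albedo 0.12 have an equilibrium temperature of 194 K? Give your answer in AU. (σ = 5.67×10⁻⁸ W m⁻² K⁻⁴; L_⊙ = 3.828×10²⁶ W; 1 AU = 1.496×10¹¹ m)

d ≈ 0.244 AU

L = 0.0160 × 3.828×10²⁶ = 6.12×10²⁴ W.
From T_eq⁴ = L(1−A)/(16πσd²): d = √[L(1−A)/(16πσT_eq⁴)].
d = √[6.12×10²⁴ × 0.88 / (16π × 5.67×10⁻⁸ × (194)⁴)] = 3.65×10¹⁰ m = 0.244 AU.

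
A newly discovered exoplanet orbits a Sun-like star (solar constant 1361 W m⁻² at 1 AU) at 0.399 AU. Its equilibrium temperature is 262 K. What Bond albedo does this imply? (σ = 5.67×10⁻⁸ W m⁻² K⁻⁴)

Flux at 0.399 AU: S = 1361/0.399² = 8550 W m⁻².
From T_eq⁴ = S(1−A)/(4σ): 1−A = 4σT_eq⁴/S.
1−A = 4 × 5.67×10⁻⁸ × (262)⁴ / 8550 = 0.125.

A ≈ 0.87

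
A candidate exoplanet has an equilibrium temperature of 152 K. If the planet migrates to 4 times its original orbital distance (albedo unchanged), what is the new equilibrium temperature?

T_eq ≈ 76.0 K

T_eq ∝ L^(1/4) · d^(−1/2).
T′ = 152 / 4^(1/2) = 76.0 K.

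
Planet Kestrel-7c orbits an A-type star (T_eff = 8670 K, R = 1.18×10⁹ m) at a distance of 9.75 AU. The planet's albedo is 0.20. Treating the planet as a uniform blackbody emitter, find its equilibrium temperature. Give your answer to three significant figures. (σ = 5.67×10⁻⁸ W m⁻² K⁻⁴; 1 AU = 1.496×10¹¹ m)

T_eq ≈ 165 K

d = 9.75 AU = 1.46×10¹² m.
L = 4πR_⋆²σT_⋆⁴ = 4π(1.18×10⁹)² × 5.67×10⁻⁸ × (8670)⁴ = 5.61×10²⁷ W.
S = L/(4πd²) = 210 W m⁻².
Energy balance: absorbed = emitted ⇒ πR²·S(1−A) = 4πR²·σT_eq⁴, so T_eq⁴ = S(1−A)/(4σ).
T_eq = [210 × 0.80 / (4 × 5.67×10⁻⁸)]^(1/4) = (7.40×10⁸)^(1/4) = 165 K.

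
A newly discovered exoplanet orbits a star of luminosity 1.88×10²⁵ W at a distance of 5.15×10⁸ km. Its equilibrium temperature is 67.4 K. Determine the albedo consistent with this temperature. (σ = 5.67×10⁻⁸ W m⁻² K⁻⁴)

d = 5.15×10⁸ km = 5.15×10¹¹ m.
Flux: S = L/(4πd²) = 1.88×10²⁵/(4π×(5.15×10¹¹)²) = 5.64 W m⁻².
From T_eq⁴ = S(1−A)/(4σ): 1−A = 4σT_eq⁴/S.
1−A = 4 × 5.67×10⁻⁸ × (67.4)⁴ / 5.64 = 0.830.

A ≈ 0.17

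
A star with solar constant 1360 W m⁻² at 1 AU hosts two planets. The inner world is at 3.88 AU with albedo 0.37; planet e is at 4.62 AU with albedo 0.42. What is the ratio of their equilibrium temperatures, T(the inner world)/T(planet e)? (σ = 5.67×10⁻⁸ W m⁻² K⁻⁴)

T₁/T₂ ≈ 1.114

T_eq = [S₀(1−A)/(4σd²)]^(1/4), so T ∝ (1−A)^(1/4) / √d.
T₁ = [1360×0.63/(4×5.67×10⁻⁸×3.88²)]^(1/4) = 125.86 K.
T₂ = [1360×0.58/(4×5.67×10⁻⁸×4.62²)]^(1/4) = 112.98 K.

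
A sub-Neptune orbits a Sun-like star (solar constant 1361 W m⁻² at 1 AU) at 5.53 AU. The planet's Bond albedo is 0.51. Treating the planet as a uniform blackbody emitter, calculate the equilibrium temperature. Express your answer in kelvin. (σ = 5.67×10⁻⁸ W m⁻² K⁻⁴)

Flux at 5.53 AU: S = 1361/5.53² = 44.5 W m⁻².
Energy balance: absorbed = emitted ⇒ πR²·S(1−A) = 4πR²·σT_eq⁴, so T_eq⁴ = S(1−A)/(4σ).
T_eq = [44.5 × 0.49 / (4 × 5.67×10⁻⁸)]^(1/4) = (9.62×10⁷)^(1/4) = 99.0 K.

T_eq ≈ 99.0 K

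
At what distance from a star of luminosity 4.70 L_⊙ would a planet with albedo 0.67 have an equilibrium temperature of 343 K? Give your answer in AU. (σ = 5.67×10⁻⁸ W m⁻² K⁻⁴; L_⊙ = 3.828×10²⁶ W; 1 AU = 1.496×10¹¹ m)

d ≈ 0.820 AU

L = 4.70 × 3.828×10²⁶ = 1.80×10²⁷ W.
From T_eq⁴ = L(1−A)/(16πσd²): d = √[L(1−A)/(16πσT_eq⁴)].
d = √[1.80×10²⁷ × 0.33 / (16π × 5.67×10⁻⁸ × (343)⁴)] = 1.23×10¹¹ m = 0.820 AU.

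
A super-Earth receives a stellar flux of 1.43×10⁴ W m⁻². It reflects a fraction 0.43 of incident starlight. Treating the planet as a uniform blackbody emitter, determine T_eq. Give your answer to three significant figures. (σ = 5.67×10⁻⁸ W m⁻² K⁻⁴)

Energy balance: absorbed = emitted ⇒ πR²·S(1−A) = 4πR²·σT_eq⁴, so T_eq⁴ = S(1−A)/(4σ).
T_eq = [1.43×10⁴ × 0.57 / (4 × 5.67×10⁻⁸)]^(1/4) = (3.59×10¹⁰)^(1/4) = 435 K.

T_eq ≈ 435 K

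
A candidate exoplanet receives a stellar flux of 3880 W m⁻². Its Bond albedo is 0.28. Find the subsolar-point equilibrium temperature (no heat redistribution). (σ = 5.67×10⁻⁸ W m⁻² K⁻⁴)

At the subsolar point the surface absorbs S(1−A) and emits σT⁴ per unit area — no factor of 4, since only the local patch is in balance.
T = [3880 × 0.72 / 5.67×10⁻⁸]^(1/4) = (4.93×10¹⁰)^(1/4) = 471 K.

T_ss ≈ 471 K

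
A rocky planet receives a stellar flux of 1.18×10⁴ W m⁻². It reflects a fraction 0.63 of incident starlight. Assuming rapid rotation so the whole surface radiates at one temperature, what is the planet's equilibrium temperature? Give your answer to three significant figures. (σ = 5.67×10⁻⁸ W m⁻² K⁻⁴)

T_eq ≈ 372 K

Energy balance: absorbed = emitted ⇒ πR²·S(1−A) = 4πR²·σT_eq⁴, so T_eq⁴ = S(1−A)/(4σ).
T_eq = [1.18×10⁴ × 0.37 / (4 × 5.67×10⁻⁸)]^(1/4) = (1.93×10¹⁰)^(1/4) = 372 K.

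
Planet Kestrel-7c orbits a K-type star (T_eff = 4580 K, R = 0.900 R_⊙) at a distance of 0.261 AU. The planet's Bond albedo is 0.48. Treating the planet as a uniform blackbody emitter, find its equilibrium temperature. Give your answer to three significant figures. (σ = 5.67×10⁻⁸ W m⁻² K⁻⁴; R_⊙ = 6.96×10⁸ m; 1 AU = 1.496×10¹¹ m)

R_⋆ = 0.900 × 6.96×10⁸ = 6.26×10⁸ m.
d = 0.261 AU = 3.90×10¹⁰ m.
L = 4πR_⋆²σT_⋆⁴ = 4π(6.26×10⁸)² × 5.67×10⁻⁸ × (4580)⁴ = 1.23×10²⁶ W.
S = L/(4πd²) = 6420 W m⁻².
Energy balance: absorbed = emitted ⇒ πR²·S(1−A) = 4πR²·σT_eq⁴, so T_eq⁴ = S(1−A)/(4σ).
T_eq = [6420 × 0.52 / (4 × 5.67×10⁻⁸)]^(1/4) = (1.47×10¹⁰)^(1/4) = 348 K.

T_eq ≈ 348 K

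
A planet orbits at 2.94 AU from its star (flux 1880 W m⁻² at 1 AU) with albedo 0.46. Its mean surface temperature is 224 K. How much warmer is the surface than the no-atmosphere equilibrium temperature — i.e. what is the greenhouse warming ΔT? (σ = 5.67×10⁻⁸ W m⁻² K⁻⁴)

S = 1880/2.94² = 217.5 W m⁻².
T_eq = [S(1−A)/(4σ)]^(1/4) = [217.5×0.54/(4×5.67×10⁻⁸)]^(1/4) = 150.9 K.
ΔT = T_surf − T_eq = 224 − 150.9.

ΔT ≈ 73.1 K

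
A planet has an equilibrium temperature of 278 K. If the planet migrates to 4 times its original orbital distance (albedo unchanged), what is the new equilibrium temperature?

T_eq ∝ L^(1/4) · d^(−1/2).
T′ = 278 / 4^(1/2) = 139 K.

T_eq ≈ 139 K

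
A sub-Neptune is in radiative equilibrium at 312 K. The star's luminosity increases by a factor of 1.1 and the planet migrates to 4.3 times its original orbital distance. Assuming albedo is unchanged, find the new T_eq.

T_eq ∝ L^(1/4) · d^(−1/2).
T′ = 312 × 1.1^(1/4) / 4.3^(1/2) = 154 K.

T_eq ≈ 154 K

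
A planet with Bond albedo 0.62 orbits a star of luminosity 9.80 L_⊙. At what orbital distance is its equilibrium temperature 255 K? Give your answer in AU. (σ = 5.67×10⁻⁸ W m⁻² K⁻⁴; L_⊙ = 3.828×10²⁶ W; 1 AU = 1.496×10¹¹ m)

L = 9.80 × 3.828×10²⁶ = 3.75×10²⁷ W.
From T_eq⁴ = L(1−A)/(16πσd²): d = √[L(1−A)/(16πσT_eq⁴)].
d = √[3.75×10²⁷ × 0.38 / (16π × 5.67×10⁻⁸ × (255)⁴)] = 3.44×10¹¹ m = 2.30 AU.

d ≈ 2.30 AU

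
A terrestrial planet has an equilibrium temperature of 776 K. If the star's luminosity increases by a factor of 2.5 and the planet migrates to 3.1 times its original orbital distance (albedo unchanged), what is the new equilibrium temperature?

T_eq ≈ 554 K

T_eq ∝ L^(1/4) · d^(−1/2).
T′ = 776 × 2.5^(1/4) / 3.1^(1/2) = 554 K.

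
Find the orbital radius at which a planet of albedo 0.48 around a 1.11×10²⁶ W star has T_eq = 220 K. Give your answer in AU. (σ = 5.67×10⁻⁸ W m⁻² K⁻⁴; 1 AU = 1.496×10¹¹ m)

From T_eq⁴ = L(1−A)/(16πσd²): d = √[L(1−A)/(16πσT_eq⁴)].
d = √[1.11×10²⁶ × 0.52 / (16π × 5.67×10⁻⁸ × (220)⁴)] = 9.30×10¹⁰ m = 0.622 AU.

d ≈ 0.622 AU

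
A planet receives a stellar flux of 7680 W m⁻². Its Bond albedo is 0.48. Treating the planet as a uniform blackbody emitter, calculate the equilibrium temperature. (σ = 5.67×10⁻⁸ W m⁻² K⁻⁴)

Energy balance: absorbed = emitted ⇒ πR²·S(1−A) = 4πR²·σT_eq⁴, so T_eq⁴ = S(1−A)/(4σ).
T_eq = [7680 × 0.52 / (4 × 5.67×10⁻⁸)]^(1/4) = (1.76×10¹⁰)^(1/4) = 364 K.

T_eq ≈ 364 K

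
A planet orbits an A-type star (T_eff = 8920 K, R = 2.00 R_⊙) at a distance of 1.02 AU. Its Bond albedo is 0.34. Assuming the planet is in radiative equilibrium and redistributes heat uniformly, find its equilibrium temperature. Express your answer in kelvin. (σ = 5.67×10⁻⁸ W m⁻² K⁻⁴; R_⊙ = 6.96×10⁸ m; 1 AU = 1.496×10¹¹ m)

R_⋆ = 2.00 × 6.96×10⁸ = 1.39×10⁹ m.
d = 1.02 AU = 1.53×10¹¹ m.
L = 4πR_⋆²σT_⋆⁴ = 4π(1.39×10⁹)² × 5.67×10⁻⁸ × (8920)⁴ = 8.74×10²⁷ W.
S = L/(4πd²) = 2.99×10⁴ W m⁻².
Energy balance: absorbed = emitted ⇒ πR²·S(1−A) = 4πR²·σT_eq⁴, so T_eq⁴ = S(1−A)/(4σ).
T_eq = [2.99×10⁴ × 0.66 / (4 × 5.67×10⁻⁸)]^(1/4) = (8.69×10¹⁰)^(1/4) = 543 K.

T_eq ≈ 543 K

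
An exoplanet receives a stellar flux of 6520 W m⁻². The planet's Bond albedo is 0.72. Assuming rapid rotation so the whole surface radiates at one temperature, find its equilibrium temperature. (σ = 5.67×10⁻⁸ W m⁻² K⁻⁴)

Energy balance: absorbed = emitted ⇒ πR²·S(1−A) = 4πR²·σT_eq⁴, so T_eq⁴ = S(1−A)/(4σ).
T_eq = [6520 × 0.28 / (4 × 5.67×10⁻⁸)]^(1/4) = (8.05×10⁹)^(1/4) = 300 K.

T_eq ≈ 300 K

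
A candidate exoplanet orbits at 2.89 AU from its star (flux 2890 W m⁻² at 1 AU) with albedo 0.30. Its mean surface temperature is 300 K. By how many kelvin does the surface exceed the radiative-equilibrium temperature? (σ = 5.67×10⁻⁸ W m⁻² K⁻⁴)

S = 2890/2.89² = 346.0 W m⁻².
T_eq = [S(1−A)/(4σ)]^(1/4) = [346.0×0.70/(4×5.67×10⁻⁸)]^(1/4) = 180.8 K.
ΔT = T_surf − T_eq = 300 − 180.8.

ΔT ≈ 119.2 K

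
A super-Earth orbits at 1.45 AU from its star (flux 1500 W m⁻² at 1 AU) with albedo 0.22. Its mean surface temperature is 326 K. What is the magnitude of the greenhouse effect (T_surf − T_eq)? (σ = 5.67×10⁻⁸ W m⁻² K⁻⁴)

S = 1500/1.45² = 713.4 W m⁻².
T_eq = [S(1−A)/(4σ)]^(1/4) = [713.4×0.78/(4×5.67×10⁻⁸)]^(1/4) = 222.6 K.
ΔT = T_surf − T_eq = 326 − 222.6.

ΔT ≈ 103.4 K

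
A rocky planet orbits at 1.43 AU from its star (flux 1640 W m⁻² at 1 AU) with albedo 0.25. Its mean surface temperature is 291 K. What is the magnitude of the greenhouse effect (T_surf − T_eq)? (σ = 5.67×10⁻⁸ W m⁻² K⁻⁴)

S = 1640/1.43² = 802.0 W m⁻².
T_eq = [S(1−A)/(4σ)]^(1/4) = [802.0×0.75/(4×5.67×10⁻⁸)]^(1/4) = 226.9 K.
ΔT = T_surf − T_eq = 291 − 226.9.

ΔT ≈ 64.1 K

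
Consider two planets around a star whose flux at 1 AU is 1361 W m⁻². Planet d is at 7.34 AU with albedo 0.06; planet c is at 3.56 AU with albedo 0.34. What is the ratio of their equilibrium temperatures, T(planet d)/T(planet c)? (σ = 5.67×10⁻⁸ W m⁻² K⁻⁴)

T₁/T₂ ≈ 0.761

T_eq = [S₀(1−A)/(4σd²)]^(1/4), so T ∝ (1−A)^(1/4) / √d.
T₁ = [1361×0.94/(4×5.67×10⁻⁸×7.34²)]^(1/4) = 101.16 K.
T₂ = [1361×0.66/(4×5.67×10⁻⁸×3.56²)]^(1/4) = 132.96 K.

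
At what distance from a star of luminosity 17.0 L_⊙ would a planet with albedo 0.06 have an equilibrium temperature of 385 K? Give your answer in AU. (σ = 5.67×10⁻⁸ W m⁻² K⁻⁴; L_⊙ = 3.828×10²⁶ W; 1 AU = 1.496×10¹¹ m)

d ≈ 2.09 AU

L = 17.0 × 3.828×10²⁶ = 6.51×10²⁷ W.
From T_eq⁴ = L(1−A)/(16πσd²): d = √[L(1−A)/(16πσT_eq⁴)].
d = √[6.51×10²⁷ × 0.94 / (16π × 5.67×10⁻⁸ × (385)⁴)] = 3.13×10¹¹ m = 2.09 AU.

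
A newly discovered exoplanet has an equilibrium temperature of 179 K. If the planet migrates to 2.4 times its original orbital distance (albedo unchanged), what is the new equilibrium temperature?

T_eq ∝ L^(1/4) · d^(−1/2).
T′ = 179 / 2.4^(1/2) = 116 K.

T_eq ≈ 116 K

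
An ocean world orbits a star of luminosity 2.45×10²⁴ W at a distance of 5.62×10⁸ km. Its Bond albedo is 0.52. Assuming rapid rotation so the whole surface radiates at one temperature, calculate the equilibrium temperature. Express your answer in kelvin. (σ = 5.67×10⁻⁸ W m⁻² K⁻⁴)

d = 5.62×10⁸ km = 5.62×10¹¹ m.
Flux: S = L/(4πd²) = 2.45×10²⁴/(4π×(5.62×10¹¹)²) = 0.617 W m⁻².
Energy balance: absorbed = emitted ⇒ πR²·S(1−A) = 4πR²·σT_eq⁴, so T_eq⁴ = S(1−A)/(4σ).
T_eq = [0.617 × 0.48 / (4 × 5.67×10⁻⁸)]^(1/4) = (1.31×10⁶)^(1/4) = 33.8 K.

T_eq ≈ 33.8 K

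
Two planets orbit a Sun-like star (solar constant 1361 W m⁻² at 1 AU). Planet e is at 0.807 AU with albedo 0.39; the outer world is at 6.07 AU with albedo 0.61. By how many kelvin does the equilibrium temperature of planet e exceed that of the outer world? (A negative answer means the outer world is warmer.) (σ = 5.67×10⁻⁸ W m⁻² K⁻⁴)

ΔT ≈ 184.5 K

T_eq = [S₀(1−A)/(4σd²)]^(1/4), so T ∝ (1−A)^(1/4) / √d.
T₁ = [1361×0.61/(4×5.67×10⁻⁸×0.807²)]^(1/4) = 273.81 K.
T₂ = [1361×0.39/(4×5.67×10⁻⁸×6.07²)]^(1/4) = 89.27 K.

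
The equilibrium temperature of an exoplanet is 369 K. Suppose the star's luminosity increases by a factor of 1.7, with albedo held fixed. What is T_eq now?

T_eq ∝ L^(1/4) · d^(−1/2).
T′ = 369 × 1.7^(1/4) = 421 K.

T_eq ≈ 421 K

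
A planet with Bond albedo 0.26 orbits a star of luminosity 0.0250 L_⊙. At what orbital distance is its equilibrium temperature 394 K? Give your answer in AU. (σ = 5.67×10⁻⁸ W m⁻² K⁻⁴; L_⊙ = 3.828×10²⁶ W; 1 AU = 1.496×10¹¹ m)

d ≈ 0.0679 AU

L = 0.0250 × 3.828×10²⁶ = 9.57×10²⁴ W.
From T_eq⁴ = L(1−A)/(16πσd²): d = √[L(1−A)/(16πσT_eq⁴)].
d = √[9.57×10²⁴ × 0.74 / (16π × 5.67×10⁻⁸ × (394)⁴)] = 1.02×10¹⁰ m = 0.0679 AU.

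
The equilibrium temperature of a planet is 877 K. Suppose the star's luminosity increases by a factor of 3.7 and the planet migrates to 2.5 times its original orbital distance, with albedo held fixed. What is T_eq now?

T_eq ≈ 769 K

T_eq ∝ L^(1/4) · d^(−1/2).
T′ = 877 × 3.7^(1/4) / 2.5^(1/2) = 769 K.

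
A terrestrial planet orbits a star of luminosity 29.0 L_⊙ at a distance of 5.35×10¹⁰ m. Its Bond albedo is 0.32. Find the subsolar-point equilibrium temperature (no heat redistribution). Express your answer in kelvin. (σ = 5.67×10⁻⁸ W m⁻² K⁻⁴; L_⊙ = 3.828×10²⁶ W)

T_ss ≈ 1390 K

L = 29.0 × 3.828×10²⁶ = 1.11×10²⁸ W.
Flux: S = L/(4πd²) = 1.11×10²⁸/(4π×(5.35×10¹⁰)²) = 3.09×10⁵ W m⁻².
At the subsolar point the surface absorbs S(1−A) and emits σT⁴ per unit area — no factor of 4, since only the local patch is in balance.
T = [3.09×10⁵ × 0.68 / 5.67×10⁻⁸]^(1/4) = (3.70×10¹²)^(1/4) = 1390 K.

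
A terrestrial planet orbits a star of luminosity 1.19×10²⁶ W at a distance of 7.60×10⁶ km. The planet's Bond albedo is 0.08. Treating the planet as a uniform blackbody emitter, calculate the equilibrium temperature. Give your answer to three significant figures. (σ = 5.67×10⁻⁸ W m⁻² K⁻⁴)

T_eq ≈ 903 K

d = 7.60×10⁶ km = 7.60×10⁹ m.
Flux: S = L/(4πd²) = 1.19×10²⁶/(4π×(7.60×10⁹)²) = 1.64×10⁵ W m⁻².
Energy balance: absorbed = emitted ⇒ πR²·S(1−A) = 4πR²·σT_eq⁴, so T_eq⁴ = S(1−A)/(4σ).
T_eq = [1.64×10⁵ × 0.92 / (4 × 5.67×10⁻⁸)]^(1/4) = (6.65×10¹¹)^(1/4) = 903 K.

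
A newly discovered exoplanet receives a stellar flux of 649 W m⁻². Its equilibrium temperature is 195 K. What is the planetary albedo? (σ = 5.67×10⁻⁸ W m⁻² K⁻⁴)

From T_eq⁴ = S(1−A)/(4σ): 1−A = 4σT_eq⁴/S.
1−A = 4 × 5.67×10⁻⁸ × (195)⁴ / 649 = 0.505.

A ≈ 0.49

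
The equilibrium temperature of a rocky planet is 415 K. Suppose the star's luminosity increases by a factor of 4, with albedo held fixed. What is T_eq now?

T_eq ∝ L^(1/4) · d^(−1/2).
T′ = 415 × 4^(1/4) = 587 K.

T_eq ≈ 587 K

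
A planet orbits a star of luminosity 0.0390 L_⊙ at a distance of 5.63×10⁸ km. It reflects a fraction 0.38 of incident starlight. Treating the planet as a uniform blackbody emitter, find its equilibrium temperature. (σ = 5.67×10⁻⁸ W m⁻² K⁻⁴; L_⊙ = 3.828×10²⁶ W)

T_eq ≈ 56.6 K

d = 5.63×10⁸ km = 5.63×10¹¹ m.
L = 0.0390 × 3.828×10²⁶ = 1.49×10²⁵ W.
Flux: S = L/(4πd²) = 1.49×10²⁵/(4π×(5.63×10¹¹)²) = 3.75 W m⁻².
Energy balance: absorbed = emitted ⇒ πR²·S(1−A) = 4πR²·σT_eq⁴, so T_eq⁴ = S(1−A)/(4σ).
T_eq = [3.75 × 0.62 / (4 × 5.67×10⁻⁸)]^(1/4) = (1.02×10⁷)^(1/4) = 56.6 K.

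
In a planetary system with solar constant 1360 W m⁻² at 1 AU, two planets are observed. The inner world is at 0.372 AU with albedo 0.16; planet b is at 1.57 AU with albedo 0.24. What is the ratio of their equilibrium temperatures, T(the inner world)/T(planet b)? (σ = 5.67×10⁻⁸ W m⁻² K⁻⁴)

T_eq = [S₀(1−A)/(4σd²)]^(1/4), so T ∝ (1−A)^(1/4) / √d.
T₁ = [1360×0.84/(4×5.67×10⁻⁸×0.372²)]^(1/4) = 436.79 K.
T₂ = [1360×0.76/(4×5.67×10⁻⁸×1.57²)]^(1/4) = 207.36 K.

T₁/T₂ ≈ 2.106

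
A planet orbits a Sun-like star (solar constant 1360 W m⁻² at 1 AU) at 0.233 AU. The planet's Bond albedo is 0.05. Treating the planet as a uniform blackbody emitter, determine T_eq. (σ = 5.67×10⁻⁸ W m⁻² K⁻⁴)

T_eq ≈ 569 K

Flux at 0.233 AU: S = 1360/0.233² = 2.51×10⁴ W m⁻².
Energy balance: absorbed = emitted ⇒ πR²·S(1−A) = 4πR²·σT_eq⁴, so T_eq⁴ = S(1−A)/(4σ).
T_eq = [2.51×10⁴ × 0.95 / (4 × 5.67×10⁻⁸)]^(1/4) = (1.05×10¹¹)^(1/4) = 569 K.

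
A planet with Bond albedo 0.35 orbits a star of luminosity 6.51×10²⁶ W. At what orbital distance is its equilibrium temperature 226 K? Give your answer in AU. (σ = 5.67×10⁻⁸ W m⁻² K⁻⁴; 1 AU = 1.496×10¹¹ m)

d ≈ 1.59 AU

From T_eq⁴ = L(1−A)/(16πσd²): d = √[L(1−A)/(16πσT_eq⁴)].
d = √[6.51×10²⁶ × 0.65 / (16π × 5.67×10⁻⁸ × (226)⁴)] = 2.39×10¹¹ m = 1.59 AU.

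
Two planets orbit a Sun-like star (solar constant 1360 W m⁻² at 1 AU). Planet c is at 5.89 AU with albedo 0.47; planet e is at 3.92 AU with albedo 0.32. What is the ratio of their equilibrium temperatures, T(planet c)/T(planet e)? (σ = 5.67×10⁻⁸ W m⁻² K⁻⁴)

T_eq = [S₀(1−A)/(4σd²)]^(1/4), so T ∝ (1−A)^(1/4) / √d.
T₁ = [1360×0.53/(4×5.67×10⁻⁸×5.89²)]^(1/4) = 97.83 K.
T₂ = [1360×0.68/(4×5.67×10⁻⁸×3.92²)]^(1/4) = 127.63 K.

T₁/T₂ ≈ 0.767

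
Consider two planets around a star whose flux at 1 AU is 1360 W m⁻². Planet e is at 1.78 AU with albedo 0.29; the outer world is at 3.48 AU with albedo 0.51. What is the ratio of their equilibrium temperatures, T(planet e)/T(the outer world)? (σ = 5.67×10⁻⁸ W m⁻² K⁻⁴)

T₁/T₂ ≈ 1.534

T_eq = [S₀(1−A)/(4σd²)]^(1/4), so T ∝ (1−A)^(1/4) / √d.
T₁ = [1360×0.71/(4×5.67×10⁻⁸×1.78²)]^(1/4) = 191.46 K.
T₂ = [1360×0.49/(4×5.67×10⁻⁸×3.48²)]^(1/4) = 124.81 K.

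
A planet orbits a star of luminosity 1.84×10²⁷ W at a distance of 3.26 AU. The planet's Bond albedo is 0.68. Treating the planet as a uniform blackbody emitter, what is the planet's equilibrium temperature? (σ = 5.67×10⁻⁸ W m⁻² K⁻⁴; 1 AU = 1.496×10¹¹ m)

T_eq ≈ 172 K

d = 3.26 AU = 4.88×10¹¹ m.
Flux: S = L/(4πd²) = 1.84×10²⁷/(4π×(4.88×10¹¹)²) = 616 W m⁻².
Energy balance: absorbed = emitted ⇒ πR²·S(1−A) = 4πR²·σT_eq⁴, so T_eq⁴ = S(1−A)/(4σ).
T_eq = [616 × 0.32 / (4 × 5.67×10⁻⁸)]^(1/4) = (8.69×10⁸)^(1/4) = 172 K.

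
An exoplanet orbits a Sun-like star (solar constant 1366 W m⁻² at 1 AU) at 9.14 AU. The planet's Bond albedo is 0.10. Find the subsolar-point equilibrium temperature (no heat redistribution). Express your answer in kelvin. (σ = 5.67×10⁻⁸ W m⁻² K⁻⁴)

Flux at 9.14 AU: S = 1366/9.14² = 16.4 W m⁻².
At the subsolar point the surface absorbs S(1−A) and emits σT⁴ per unit area — no factor of 4, since only the local patch is in balance.
T = [16.4 × 0.90 / 5.67×10⁻⁸]^(1/4) = (2.60×10⁸)^(1/4) = 127 K.

T_ss ≈ 127 K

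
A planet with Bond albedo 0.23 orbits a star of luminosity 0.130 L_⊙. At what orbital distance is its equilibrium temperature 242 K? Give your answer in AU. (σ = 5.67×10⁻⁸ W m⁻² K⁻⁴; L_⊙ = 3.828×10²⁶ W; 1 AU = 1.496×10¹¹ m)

L = 0.130 × 3.828×10²⁶ = 4.98×10²⁵ W.
From T_eq⁴ = L(1−A)/(16πσd²): d = √[L(1−A)/(16πσT_eq⁴)].
d = √[4.98×10²⁵ × 0.77 / (16π × 5.67×10⁻⁸ × (242)⁴)] = 6.26×10¹⁰ m = 0.419 AU.

d ≈ 0.419 AU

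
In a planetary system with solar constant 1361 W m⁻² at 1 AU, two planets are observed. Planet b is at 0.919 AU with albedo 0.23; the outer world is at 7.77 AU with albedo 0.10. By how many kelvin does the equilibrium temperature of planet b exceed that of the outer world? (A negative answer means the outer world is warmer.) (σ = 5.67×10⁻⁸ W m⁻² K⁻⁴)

ΔT ≈ 174.7 K

T_eq = [S₀(1−A)/(4σd²)]^(1/4), so T ∝ (1−A)^(1/4) / √d.
T₁ = [1361×0.77/(4×5.67×10⁻⁸×0.919²)]^(1/4) = 271.97 K.
T₂ = [1361×0.90/(4×5.67×10⁻⁸×7.77²)]^(1/4) = 97.25 K.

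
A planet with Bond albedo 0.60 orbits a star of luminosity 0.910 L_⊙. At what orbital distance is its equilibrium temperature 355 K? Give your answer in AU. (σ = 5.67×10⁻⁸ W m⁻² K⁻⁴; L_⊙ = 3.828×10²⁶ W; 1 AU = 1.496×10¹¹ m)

L = 0.910 × 3.828×10²⁶ = 3.48×10²⁶ W.
From T_eq⁴ = L(1−A)/(16πσd²): d = √[L(1−A)/(16πσT_eq⁴)].
d = √[3.48×10²⁶ × 0.40 / (16π × 5.67×10⁻⁸ × (355)⁴)] = 5.55×10¹⁰ m = 0.371 AU.

d ≈ 0.371 AU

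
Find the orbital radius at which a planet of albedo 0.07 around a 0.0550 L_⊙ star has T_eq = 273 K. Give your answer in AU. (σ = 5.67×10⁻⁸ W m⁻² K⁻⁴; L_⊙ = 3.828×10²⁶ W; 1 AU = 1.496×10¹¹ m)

L = 0.0550 × 3.828×10²⁶ = 2.11×10²⁵ W.
From T_eq⁴ = L(1−A)/(16πσd²): d = √[L(1−A)/(16πσT_eq⁴)].
d = √[2.11×10²⁵ × 0.93 / (16π × 5.67×10⁻⁸ × (273)⁴)] = 3.52×10¹⁰ m = 0.235 AU.

d ≈ 0.235 AU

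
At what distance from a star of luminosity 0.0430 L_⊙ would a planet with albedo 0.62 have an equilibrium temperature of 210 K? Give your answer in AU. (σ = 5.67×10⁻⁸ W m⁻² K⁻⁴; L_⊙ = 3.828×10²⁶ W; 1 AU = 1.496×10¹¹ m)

L = 0.0430 × 3.828×10²⁶ = 1.65×10²⁵ W.
From T_eq⁴ = L(1−A)/(16πσd²): d = √[L(1−A)/(16πσT_eq⁴)].
d = √[1.65×10²⁵ × 0.38 / (16π × 5.67×10⁻⁸ × (210)⁴)] = 3.36×10¹⁰ m = 0.225 AU.

d ≈ 0.225 AU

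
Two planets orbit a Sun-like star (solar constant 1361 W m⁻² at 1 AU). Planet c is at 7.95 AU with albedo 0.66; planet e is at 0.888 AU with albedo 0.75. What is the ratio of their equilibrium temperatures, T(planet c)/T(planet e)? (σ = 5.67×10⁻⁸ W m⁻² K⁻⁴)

T_eq = [S₀(1−A)/(4σd²)]^(1/4), so T ∝ (1−A)^(1/4) / √d.
T₁ = [1361×0.34/(4×5.67×10⁻⁸×7.95²)]^(1/4) = 75.38 K.
T₂ = [1361×0.25/(4×5.67×10⁻⁸×0.888²)]^(1/4) = 208.85 K.

T₁/T₂ ≈ 0.361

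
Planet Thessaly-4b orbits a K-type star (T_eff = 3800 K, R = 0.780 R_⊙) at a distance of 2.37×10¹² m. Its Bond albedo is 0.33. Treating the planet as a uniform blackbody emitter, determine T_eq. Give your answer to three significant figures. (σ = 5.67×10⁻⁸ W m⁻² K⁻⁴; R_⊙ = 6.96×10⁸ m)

R_⋆ = 0.780 × 6.96×10⁸ = 5.43×10⁸ m.
L = 4πR_⋆²σT_⋆⁴ = 4π(5.43×10⁸)² × 5.67×10⁻⁸ × (3800)⁴ = 4.38×10²⁵ W.
S = L/(4πd²) = 0.620 W m⁻².
Energy balance: absorbed = emitted ⇒ πR²·S(1−A) = 4πR²·σT_eq⁴, so T_eq⁴ = S(1−A)/(4σ).
T_eq = [0.620 × 0.67 / (4 × 5.67×10⁻⁸)]^(1/4) = (1.83×10⁶)^(1/4) = 36.8 K.

T_eq ≈ 36.8 K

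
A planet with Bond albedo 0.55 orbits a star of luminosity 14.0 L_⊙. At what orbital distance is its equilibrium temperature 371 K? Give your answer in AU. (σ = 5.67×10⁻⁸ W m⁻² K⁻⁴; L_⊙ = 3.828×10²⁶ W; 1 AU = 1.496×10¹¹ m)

L = 14.0 × 3.828×10²⁶ = 5.36×10²⁷ W.
From T_eq⁴ = L(1−A)/(16πσd²): d = √[L(1−A)/(16πσT_eq⁴)].
d = √[5.36×10²⁷ × 0.45 / (16π × 5.67×10⁻⁸ × (371)⁴)] = 2.11×10¹¹ m = 1.41 AU.

d ≈ 1.41 AU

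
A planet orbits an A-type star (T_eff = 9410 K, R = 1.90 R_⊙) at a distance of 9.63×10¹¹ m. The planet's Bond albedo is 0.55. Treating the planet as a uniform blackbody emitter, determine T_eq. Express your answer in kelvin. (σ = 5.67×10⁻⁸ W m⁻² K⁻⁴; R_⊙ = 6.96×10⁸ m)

T_eq ≈ 202 K

R_⋆ = 1.90 × 6.96×10⁸ = 1.32×10⁹ m.
L = 4πR_⋆²σT_⋆⁴ = 4π(1.32×10⁹)² × 5.67×10⁻⁸ × (9410)⁴ = 9.77×10²⁷ W.
S = L/(4πd²) = 838 W m⁻².
Energy balance: absorbed = emitted ⇒ πR²·S(1−A) = 4πR²·σT_eq⁴, so T_eq⁴ = S(1−A)/(4σ).
T_eq = [838 × 0.45 / (4 × 5.67×10⁻⁸)]^(1/4) = (1.66×10⁹)^(1/4) = 202 K.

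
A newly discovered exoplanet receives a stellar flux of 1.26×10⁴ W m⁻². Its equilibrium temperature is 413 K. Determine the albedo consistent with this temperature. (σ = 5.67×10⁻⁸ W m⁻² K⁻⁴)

From T_eq⁴ = S(1−A)/(4σ): 1−A = 4σT_eq⁴/S.
1−A = 4 × 5.67×10⁻⁸ × (413)⁴ / 1.26×10⁴ = 0.524.

A ≈ 0.48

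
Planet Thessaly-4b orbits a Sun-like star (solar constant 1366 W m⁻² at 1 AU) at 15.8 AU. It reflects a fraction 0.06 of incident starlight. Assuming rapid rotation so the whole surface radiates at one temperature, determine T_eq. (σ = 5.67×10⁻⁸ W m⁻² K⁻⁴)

T_eq ≈ 69.0 K

Flux at 15.8 AU: S = 1366/15.8² = 5.47 W m⁻².
Energy balance: absorbed = emitted ⇒ πR²·S(1−A) = 4πR²·σT_eq⁴, so T_eq⁴ = S(1−A)/(4σ).
T_eq = [5.47 × 0.94 / (4 × 5.67×10⁻⁸)]^(1/4) = (2.27×10⁷)^(1/4) = 69.0 K.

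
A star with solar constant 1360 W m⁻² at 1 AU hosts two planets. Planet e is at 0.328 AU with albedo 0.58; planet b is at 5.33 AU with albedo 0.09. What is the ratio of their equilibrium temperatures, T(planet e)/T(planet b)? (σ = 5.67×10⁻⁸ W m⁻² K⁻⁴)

T_eq = [S₀(1−A)/(4σd²)]^(1/4), so T ∝ (1−A)^(1/4) / √d.
T₁ = [1360×0.42/(4×5.67×10⁻⁸×0.328²)]^(1/4) = 391.16 K.
T₂ = [1360×0.91/(4×5.67×10⁻⁸×5.33²)]^(1/4) = 117.73 K.

T₁/T₂ ≈ 3.323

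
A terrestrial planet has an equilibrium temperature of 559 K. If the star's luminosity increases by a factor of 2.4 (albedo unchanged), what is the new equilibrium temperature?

T_eq ∝ L^(1/4) · d^(−1/2).
T′ = 559 × 2.4^(1/4) = 696 K.

T_eq ≈ 696 K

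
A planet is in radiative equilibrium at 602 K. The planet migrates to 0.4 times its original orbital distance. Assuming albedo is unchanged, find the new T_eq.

T_eq ≈ 952 K

T_eq ∝ L^(1/4) · d^(−1/2).
T′ = 602 / 0.4^(1/2) = 952 K.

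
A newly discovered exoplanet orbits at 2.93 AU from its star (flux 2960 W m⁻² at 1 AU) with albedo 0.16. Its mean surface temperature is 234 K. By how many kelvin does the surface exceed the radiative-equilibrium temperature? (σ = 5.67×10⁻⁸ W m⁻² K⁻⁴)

ΔT ≈ 45.0 K

S = 2960/2.93² = 344.8 W m⁻².
T_eq = [S(1−A)/(4σ)]^(1/4) = [344.8×0.84/(4×5.67×10⁻⁸)]^(1/4) = 189.0 K.
ΔT = T_surf − T_eq = 234 − 189.0.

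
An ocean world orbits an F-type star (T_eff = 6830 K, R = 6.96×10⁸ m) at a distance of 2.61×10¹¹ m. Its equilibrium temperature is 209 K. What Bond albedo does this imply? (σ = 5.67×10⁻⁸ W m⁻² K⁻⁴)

L = 4πR_⋆²σT_⋆⁴ = 4π(6.96×10⁸)² × 5.67×10⁻⁸ × (6830)⁴ = 7.51×10²⁶ W.
S = L/(4πd²) = 877 W m⁻².
From T_eq⁴ = S(1−A)/(4σ): 1−A = 4σT_eq⁴/S.
1−A = 4 × 5.67×10⁻⁸ × (209)⁴ / 877 = 0.493.

A ≈ 0.51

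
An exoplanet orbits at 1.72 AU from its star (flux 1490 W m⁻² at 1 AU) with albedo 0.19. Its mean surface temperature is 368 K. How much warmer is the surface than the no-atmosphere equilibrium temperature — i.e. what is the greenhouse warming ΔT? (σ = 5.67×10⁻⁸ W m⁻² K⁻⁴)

ΔT ≈ 162.1 K

S = 1490/1.72² = 503.7 W m⁻².
T_eq = [S(1−A)/(4σ)]^(1/4) = [503.7×0.81/(4×5.67×10⁻⁸)]^(1/4) = 205.9 K.
ΔT = T_surf − T_eq = 368 − 205.9.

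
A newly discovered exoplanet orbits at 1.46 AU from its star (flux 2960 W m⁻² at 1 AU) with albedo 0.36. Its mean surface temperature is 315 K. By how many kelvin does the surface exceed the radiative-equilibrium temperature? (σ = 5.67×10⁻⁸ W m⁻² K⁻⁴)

S = 2960/1.46² = 1389 W m⁻².
T_eq = [S(1−A)/(4σ)]^(1/4) = [1389×0.64/(4×5.67×10⁻⁸)]^(1/4) = 250.2 K.
ΔT = T_surf − T_eq = 315 − 250.2.

ΔT ≈ 64.8 K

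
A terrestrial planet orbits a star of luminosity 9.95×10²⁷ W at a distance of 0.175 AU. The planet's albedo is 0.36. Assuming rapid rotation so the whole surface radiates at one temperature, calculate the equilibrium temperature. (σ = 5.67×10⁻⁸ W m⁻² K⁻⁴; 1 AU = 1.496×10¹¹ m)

d = 0.175 AU = 2.62×10¹⁰ m.
Flux: S = L/(4πd²) = 9.95×10²⁷/(4π×(2.62×10¹⁰)²) = 1.16×10⁶ W m⁻².
Energy balance: absorbed = emitted ⇒ πR²·S(1−A) = 4πR²·σT_eq⁴, so T_eq⁴ = S(1−A)/(4σ).
T_eq = [1.16×10⁶ × 0.64 / (4 × 5.67×10⁻⁸)]^(1/4) = (3.26×10¹²)^(1/4) = 1340 K.

T_eq ≈ 1340 K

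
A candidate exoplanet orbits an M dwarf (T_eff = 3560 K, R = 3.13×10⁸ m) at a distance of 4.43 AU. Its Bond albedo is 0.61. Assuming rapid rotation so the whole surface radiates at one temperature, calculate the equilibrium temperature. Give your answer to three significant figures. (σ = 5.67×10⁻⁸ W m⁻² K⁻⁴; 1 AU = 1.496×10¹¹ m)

T_eq ≈ 43.2 K

d = 4.43 AU = 6.63×10¹¹ m.
L = 4πR_⋆²σT_⋆⁴ = 4π(3.13×10⁸)² × 5.67×10⁻⁸ × (3560)⁴ = 1.12×10²⁵ W.
S = L/(4πd²) = 2.03 W m⁻².
Energy balance: absorbed = emitted ⇒ πR²·S(1−A) = 4πR²·σT_eq⁴, so T_eq⁴ = S(1−A)/(4σ).
T_eq = [2.03 × 0.39 / (4 × 5.67×10⁻⁸)]^(1/4) = (3.49×10⁶)^(1/4) = 43.2 K.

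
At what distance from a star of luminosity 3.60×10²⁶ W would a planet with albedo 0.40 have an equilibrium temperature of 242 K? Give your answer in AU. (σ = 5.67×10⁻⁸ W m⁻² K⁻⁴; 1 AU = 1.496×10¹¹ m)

d ≈ 0.994 AU

From T_eq⁴ = L(1−A)/(16πσd²): d = √[L(1−A)/(16πσT_eq⁴)].
d = √[3.60×10²⁶ × 0.60 / (16π × 5.67×10⁻⁸ × (242)⁴)] = 1.49×10¹¹ m = 0.994 AU.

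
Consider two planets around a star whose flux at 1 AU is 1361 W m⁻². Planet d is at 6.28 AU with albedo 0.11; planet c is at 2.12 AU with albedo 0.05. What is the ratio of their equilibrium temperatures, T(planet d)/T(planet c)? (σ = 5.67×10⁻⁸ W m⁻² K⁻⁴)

T₁/T₂ ≈ 0.572

T_eq = [S₀(1−A)/(4σd²)]^(1/4), so T ∝ (1−A)^(1/4) / √d.
T₁ = [1361×0.89/(4×5.67×10⁻⁸×6.28²)]^(1/4) = 107.88 K.
T₂ = [1361×0.95/(4×5.67×10⁻⁸×2.12²)]^(1/4) = 188.72 K.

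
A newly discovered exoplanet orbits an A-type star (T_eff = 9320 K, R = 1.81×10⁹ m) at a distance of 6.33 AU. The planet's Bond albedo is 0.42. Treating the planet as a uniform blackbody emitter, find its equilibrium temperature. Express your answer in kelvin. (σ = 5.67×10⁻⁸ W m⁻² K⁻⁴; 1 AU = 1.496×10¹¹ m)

d = 6.33 AU = 9.47×10¹¹ m.
L = 4πR_⋆²σT_⋆⁴ = 4π(1.81×10⁹)² × 5.67×10⁻⁸ × (9320)⁴ = 1.76×10²⁸ W.
S = L/(4πd²) = 1560 W m⁻².
Energy balance: absorbed = emitted ⇒ πR²·S(1−A) = 4πR²·σT_eq⁴, so T_eq⁴ = S(1−A)/(4σ).
T_eq = [1560 × 0.58 / (4 × 5.67×10⁻⁸)]^(1/4) = (4.00×10⁹)^(1/4) = 251 K.

T_eq ≈ 251 K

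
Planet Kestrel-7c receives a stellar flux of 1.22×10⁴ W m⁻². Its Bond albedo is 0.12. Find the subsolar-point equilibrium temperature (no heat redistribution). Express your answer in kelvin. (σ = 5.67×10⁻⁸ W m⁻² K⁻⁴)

At the subsolar point the surface absorbs S(1−A) and emits σT⁴ per unit area — no factor of 4, since only the local patch is in balance.
T = [1.22×10⁴ × 0.88 / 5.67×10⁻⁸]^(1/4) = (1.89×10¹¹)^(1/4) = 660 K.

T_ss ≈ 660 K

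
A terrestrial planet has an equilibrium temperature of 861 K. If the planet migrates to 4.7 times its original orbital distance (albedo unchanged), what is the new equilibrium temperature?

T_eq ≈ 397 K

T_eq ∝ L^(1/4) · d^(−1/2).
T′ = 861 / 4.7^(1/2) = 397 K.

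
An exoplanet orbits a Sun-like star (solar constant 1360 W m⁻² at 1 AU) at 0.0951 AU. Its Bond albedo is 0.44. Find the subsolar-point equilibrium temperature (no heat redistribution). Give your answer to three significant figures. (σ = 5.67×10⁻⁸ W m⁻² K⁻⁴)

T_ss ≈ 1100 K

Flux at 0.0951 AU: S = 1360/0.0951² = 1.50×10⁵ W m⁻².
At the subsolar point the surface absorbs S(1−A) and emits σT⁴ per unit area — no factor of 4, since only the local patch is in balance.
T = [1.50×10⁵ × 0.56 / 5.67×10⁻⁸]^(1/4) = (1.49×10¹²)^(1/4) = 1100 K.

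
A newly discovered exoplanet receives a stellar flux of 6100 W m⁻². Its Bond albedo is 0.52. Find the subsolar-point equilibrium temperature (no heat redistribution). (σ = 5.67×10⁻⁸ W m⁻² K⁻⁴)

At the subsolar point the surface absorbs S(1−A) and emits σT⁴ per unit area — no factor of 4, since only the local patch is in balance.
T = [6100 × 0.48 / 5.67×10⁻⁸]^(1/4) = (5.16×10¹⁰)^(1/4) = 477 K.

T_ss ≈ 477 K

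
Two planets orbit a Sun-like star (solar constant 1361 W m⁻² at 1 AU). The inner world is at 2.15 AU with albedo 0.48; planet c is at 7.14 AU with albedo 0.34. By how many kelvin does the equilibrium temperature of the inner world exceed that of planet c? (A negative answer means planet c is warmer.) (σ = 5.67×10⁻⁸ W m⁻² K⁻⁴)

T_eq = [S₀(1−A)/(4σd²)]^(1/4), so T ∝ (1−A)^(1/4) / √d.
T₁ = [1361×0.52/(4×5.67×10⁻⁸×2.15²)]^(1/4) = 161.19 K.
T₂ = [1361×0.66/(4×5.67×10⁻⁸×7.14²)]^(1/4) = 93.88 K.

ΔT ≈ 67.3 K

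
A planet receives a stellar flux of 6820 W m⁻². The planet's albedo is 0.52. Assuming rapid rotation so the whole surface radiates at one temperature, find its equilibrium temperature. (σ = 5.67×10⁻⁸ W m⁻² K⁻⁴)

Energy balance: absorbed = emitted ⇒ πR²·S(1−A) = 4πR²·σT_eq⁴, so T_eq⁴ = S(1−A)/(4σ).
T_eq = [6820 × 0.48 / (4 × 5.67×10⁻⁸)]^(1/4) = (1.44×10¹⁰)^(1/4) = 347 K.

T_eq ≈ 347 K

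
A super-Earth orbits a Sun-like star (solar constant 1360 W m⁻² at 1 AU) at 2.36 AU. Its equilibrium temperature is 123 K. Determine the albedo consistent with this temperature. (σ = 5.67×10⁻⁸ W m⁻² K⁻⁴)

Flux at 2.36 AU: S = 1360/2.36² = 244 W m⁻².
From T_eq⁴ = S(1−A)/(4σ): 1−A = 4σT_eq⁴/S.
1−A = 4 × 5.67×10⁻⁸ × (123)⁴ / 244 = 0.213.

A ≈ 0.79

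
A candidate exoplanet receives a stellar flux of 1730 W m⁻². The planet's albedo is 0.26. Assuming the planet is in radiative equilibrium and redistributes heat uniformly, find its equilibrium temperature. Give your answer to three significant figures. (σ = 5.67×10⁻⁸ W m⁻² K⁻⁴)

Energy balance: absorbed = emitted ⇒ πR²·S(1−A) = 4πR²·σT_eq⁴, so T_eq⁴ = S(1−A)/(4σ).
T_eq = [1730 × 0.74 / (4 × 5.67×10⁻⁸)]^(1/4) = (5.64×10⁹)^(1/4) = 274 K.

T_eq ≈ 274 K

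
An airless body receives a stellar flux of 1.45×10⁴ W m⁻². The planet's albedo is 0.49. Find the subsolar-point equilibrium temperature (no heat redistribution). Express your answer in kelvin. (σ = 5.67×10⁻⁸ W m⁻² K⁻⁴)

At the subsolar point the surface absorbs S(1−A) and emits σT⁴ per unit area — no factor of 4, since only the local patch is in balance.
T = [1.45×10⁴ × 0.51 / 5.67×10⁻⁸]^(1/4) = (1.30×10¹¹)^(1/4) = 601 K.

T_ss ≈ 601 K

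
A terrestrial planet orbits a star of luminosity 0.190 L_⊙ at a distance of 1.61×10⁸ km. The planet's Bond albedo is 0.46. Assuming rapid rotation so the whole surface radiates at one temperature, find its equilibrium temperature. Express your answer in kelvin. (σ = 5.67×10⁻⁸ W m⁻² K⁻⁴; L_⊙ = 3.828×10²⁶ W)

d = 1.61×10⁸ km = 1.61×10¹¹ m.
L = 0.190 × 3.828×10²⁶ = 7.27×10²⁵ W.
Flux: S = L/(4πd²) = 7.27×10²⁵/(4π×(1.61×10¹¹)²) = 223 W m⁻².
Energy balance: absorbed = emitted ⇒ πR²·S(1−A) = 4πR²·σT_eq⁴, so T_eq⁴ = S(1−A)/(4σ).
T_eq = [223 × 0.54 / (4 × 5.67×10⁻⁸)]^(1/4) = (5.32×10⁸)^(1/4) = 152 K.

T_eq ≈ 152 K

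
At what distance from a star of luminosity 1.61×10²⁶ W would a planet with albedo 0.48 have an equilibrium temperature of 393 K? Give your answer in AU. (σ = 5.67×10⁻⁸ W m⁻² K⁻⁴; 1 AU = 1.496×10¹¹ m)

From T_eq⁴ = L(1−A)/(16πσd²): d = √[L(1−A)/(16πσT_eq⁴)].
d = √[1.61×10²⁶ × 0.52 / (16π × 5.67×10⁻⁸ × (393)⁴)] = 3.51×10¹⁰ m = 0.235 AU.

d ≈ 0.235 AU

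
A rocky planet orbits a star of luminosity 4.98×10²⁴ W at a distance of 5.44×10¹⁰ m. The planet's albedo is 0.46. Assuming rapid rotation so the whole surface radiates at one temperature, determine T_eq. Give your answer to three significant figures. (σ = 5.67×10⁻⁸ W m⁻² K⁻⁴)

Flux: S = L/(4πd²) = 4.98×10²⁴/(4π×(5.44×10¹⁰)²) = 134 W m⁻².
Energy balance: absorbed = emitted ⇒ πR²·S(1−A) = 4πR²·σT_eq⁴, so T_eq⁴ = S(1−A)/(4σ).
T_eq = [134 × 0.54 / (4 × 5.67×10⁻⁸)]^(1/4) = (3.19×10⁸)^(1/4) = 134 K.

T_eq ≈ 134 K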